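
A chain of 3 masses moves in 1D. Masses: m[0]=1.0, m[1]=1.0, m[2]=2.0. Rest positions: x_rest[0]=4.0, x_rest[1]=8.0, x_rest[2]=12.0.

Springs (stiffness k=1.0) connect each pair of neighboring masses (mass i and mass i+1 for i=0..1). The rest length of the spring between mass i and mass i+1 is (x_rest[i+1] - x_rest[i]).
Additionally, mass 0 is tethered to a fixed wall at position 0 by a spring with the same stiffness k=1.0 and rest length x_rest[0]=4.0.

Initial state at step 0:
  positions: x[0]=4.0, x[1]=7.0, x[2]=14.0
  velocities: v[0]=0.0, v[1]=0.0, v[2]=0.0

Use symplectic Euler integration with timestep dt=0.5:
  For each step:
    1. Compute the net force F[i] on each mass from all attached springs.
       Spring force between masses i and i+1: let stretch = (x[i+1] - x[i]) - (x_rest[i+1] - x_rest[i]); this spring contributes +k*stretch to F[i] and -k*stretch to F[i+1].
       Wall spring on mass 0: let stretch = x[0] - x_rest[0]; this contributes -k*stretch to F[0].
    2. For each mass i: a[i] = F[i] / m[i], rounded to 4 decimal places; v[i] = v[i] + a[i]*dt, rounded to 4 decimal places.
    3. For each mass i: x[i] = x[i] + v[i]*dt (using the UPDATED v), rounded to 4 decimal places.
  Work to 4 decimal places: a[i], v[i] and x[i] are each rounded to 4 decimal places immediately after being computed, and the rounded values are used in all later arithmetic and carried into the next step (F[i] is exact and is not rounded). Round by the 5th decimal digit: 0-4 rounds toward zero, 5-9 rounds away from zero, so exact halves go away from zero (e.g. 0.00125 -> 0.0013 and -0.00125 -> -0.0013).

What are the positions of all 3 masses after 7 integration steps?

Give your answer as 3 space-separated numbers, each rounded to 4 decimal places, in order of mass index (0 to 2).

Answer: 5.4799 7.7392 12.1814

Derivation:
Step 0: x=[4.0000 7.0000 14.0000] v=[0.0000 0.0000 0.0000]
Step 1: x=[3.7500 8.0000 13.6250] v=[-0.5000 2.0000 -0.7500]
Step 2: x=[3.6250 9.3438 13.0469] v=[-0.2500 2.6875 -1.1563]
Step 3: x=[4.0235 10.1837 12.5059] v=[0.7969 1.6797 -1.0821]
Step 4: x=[4.9562 10.0641 12.1746] v=[1.8653 -0.2393 -0.6627]
Step 5: x=[5.9268 9.1951 12.0795] v=[1.9412 -1.7380 -0.1903]
Step 6: x=[6.2328 8.2301 12.1238] v=[0.6120 -1.9300 0.0886]
Step 7: x=[5.4799 7.7392 12.1814] v=[-1.5058 -0.9818 0.1152]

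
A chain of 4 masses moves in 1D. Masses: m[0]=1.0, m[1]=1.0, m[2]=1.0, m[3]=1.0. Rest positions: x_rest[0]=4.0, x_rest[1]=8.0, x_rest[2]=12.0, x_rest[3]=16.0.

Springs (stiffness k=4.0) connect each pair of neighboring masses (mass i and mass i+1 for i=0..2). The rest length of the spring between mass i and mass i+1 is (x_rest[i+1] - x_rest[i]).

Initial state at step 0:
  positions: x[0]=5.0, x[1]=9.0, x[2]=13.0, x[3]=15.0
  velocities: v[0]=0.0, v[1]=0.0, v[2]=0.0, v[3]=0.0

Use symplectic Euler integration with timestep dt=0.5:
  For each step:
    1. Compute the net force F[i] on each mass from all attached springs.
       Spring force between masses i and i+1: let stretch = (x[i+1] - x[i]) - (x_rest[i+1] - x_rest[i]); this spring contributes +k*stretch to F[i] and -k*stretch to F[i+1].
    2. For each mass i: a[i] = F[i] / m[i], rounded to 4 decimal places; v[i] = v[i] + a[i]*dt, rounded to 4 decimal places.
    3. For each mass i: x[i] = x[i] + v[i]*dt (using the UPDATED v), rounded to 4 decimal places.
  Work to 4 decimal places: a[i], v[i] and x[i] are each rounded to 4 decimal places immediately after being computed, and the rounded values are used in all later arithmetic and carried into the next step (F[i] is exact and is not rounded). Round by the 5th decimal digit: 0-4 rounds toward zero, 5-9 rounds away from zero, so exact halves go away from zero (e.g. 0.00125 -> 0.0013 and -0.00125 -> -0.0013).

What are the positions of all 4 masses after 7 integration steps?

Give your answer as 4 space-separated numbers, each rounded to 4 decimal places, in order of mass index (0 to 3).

Step 0: x=[5.0000 9.0000 13.0000 15.0000] v=[0.0000 0.0000 0.0000 0.0000]
Step 1: x=[5.0000 9.0000 11.0000 17.0000] v=[0.0000 0.0000 -4.0000 4.0000]
Step 2: x=[5.0000 7.0000 13.0000 17.0000] v=[0.0000 -4.0000 4.0000 0.0000]
Step 3: x=[3.0000 9.0000 13.0000 17.0000] v=[-4.0000 4.0000 0.0000 0.0000]
Step 4: x=[3.0000 9.0000 13.0000 17.0000] v=[0.0000 0.0000 0.0000 0.0000]
Step 5: x=[5.0000 7.0000 13.0000 17.0000] v=[4.0000 -4.0000 0.0000 0.0000]
Step 6: x=[5.0000 9.0000 11.0000 17.0000] v=[0.0000 4.0000 -4.0000 0.0000]
Step 7: x=[5.0000 9.0000 13.0000 15.0000] v=[0.0000 0.0000 4.0000 -4.0000]

Answer: 5.0000 9.0000 13.0000 15.0000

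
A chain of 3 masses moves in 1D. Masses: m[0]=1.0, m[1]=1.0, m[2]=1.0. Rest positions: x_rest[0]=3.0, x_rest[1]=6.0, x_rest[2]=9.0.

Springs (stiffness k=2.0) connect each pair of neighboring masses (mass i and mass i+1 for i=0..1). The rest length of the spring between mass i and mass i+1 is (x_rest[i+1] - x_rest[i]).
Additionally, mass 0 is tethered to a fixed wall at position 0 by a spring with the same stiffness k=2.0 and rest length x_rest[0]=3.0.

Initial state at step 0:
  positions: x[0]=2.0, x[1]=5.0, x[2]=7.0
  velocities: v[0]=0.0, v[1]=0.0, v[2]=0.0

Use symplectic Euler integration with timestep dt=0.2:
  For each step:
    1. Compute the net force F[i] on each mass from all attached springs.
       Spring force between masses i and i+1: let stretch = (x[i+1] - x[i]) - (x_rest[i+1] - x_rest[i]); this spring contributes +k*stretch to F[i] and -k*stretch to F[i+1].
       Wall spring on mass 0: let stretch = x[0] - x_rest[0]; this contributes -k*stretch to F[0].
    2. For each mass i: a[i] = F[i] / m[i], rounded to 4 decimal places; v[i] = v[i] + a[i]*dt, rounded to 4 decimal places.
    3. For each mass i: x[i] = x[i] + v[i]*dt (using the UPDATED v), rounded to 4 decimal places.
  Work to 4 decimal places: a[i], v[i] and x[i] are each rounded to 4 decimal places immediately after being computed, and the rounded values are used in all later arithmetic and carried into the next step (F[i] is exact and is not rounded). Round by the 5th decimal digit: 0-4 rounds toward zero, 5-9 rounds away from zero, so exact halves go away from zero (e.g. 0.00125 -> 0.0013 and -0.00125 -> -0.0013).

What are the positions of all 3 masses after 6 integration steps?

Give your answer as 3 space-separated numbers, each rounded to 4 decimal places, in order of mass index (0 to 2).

Answer: 2.7090 4.6255 8.0092

Derivation:
Step 0: x=[2.0000 5.0000 7.0000] v=[0.0000 0.0000 0.0000]
Step 1: x=[2.0800 4.9200 7.0800] v=[0.4000 -0.4000 0.4000]
Step 2: x=[2.2208 4.7856 7.2272] v=[0.7040 -0.6720 0.7360]
Step 3: x=[2.3891 4.6413 7.4191] v=[0.8416 -0.7213 0.9594]
Step 4: x=[2.5465 4.5391 7.6288] v=[0.7868 -0.5111 1.0483]
Step 5: x=[2.6595 4.5246 7.8313] v=[0.5652 -0.0723 1.0124]
Step 6: x=[2.7090 4.6255 8.0092] v=[0.2474 0.5043 0.8897]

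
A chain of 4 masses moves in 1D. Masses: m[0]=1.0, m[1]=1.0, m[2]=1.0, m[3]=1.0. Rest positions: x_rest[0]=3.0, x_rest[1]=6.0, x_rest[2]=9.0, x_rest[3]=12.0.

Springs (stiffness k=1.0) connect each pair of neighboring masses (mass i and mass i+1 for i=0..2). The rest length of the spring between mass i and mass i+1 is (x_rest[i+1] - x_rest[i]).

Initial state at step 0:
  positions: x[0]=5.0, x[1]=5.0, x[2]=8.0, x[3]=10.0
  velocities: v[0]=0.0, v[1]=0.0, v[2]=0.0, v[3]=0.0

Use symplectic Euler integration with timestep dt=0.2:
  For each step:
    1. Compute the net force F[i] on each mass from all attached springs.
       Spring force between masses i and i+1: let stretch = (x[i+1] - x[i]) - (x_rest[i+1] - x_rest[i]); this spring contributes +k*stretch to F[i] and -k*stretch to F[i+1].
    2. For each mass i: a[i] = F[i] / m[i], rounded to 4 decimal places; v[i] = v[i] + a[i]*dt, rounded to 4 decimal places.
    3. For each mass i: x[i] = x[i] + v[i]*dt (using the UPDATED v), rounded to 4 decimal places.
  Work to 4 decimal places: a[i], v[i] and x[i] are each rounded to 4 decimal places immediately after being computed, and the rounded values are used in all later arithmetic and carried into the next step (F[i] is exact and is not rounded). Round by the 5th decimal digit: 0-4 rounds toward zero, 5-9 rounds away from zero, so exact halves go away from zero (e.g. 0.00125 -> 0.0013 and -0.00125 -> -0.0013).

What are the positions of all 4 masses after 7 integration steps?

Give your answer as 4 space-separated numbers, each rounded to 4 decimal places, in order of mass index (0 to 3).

Step 0: x=[5.0000 5.0000 8.0000 10.0000] v=[0.0000 0.0000 0.0000 0.0000]
Step 1: x=[4.8800 5.1200 7.9600 10.0400] v=[-0.6000 0.6000 -0.2000 0.2000]
Step 2: x=[4.6496 5.3440 7.8896 10.1168] v=[-1.1520 1.1200 -0.3520 0.3840]
Step 3: x=[4.3270 5.6420 7.8065 10.2245] v=[-1.6131 1.4902 -0.4157 0.5386]
Step 4: x=[3.9370 5.9740 7.7335 10.3555] v=[-1.9501 1.6601 -0.3650 0.6550]
Step 5: x=[3.5085 6.2949 7.6950 10.5016] v=[-2.1427 1.6046 -0.1925 0.7306]
Step 6: x=[3.0714 6.5604 7.7128 10.6555] v=[-2.1854 1.3273 0.0888 0.7693]
Step 7: x=[2.6539 6.7324 7.8022 10.8117] v=[-2.0876 0.8600 0.4469 0.7808]

Answer: 2.6539 6.7324 7.8022 10.8117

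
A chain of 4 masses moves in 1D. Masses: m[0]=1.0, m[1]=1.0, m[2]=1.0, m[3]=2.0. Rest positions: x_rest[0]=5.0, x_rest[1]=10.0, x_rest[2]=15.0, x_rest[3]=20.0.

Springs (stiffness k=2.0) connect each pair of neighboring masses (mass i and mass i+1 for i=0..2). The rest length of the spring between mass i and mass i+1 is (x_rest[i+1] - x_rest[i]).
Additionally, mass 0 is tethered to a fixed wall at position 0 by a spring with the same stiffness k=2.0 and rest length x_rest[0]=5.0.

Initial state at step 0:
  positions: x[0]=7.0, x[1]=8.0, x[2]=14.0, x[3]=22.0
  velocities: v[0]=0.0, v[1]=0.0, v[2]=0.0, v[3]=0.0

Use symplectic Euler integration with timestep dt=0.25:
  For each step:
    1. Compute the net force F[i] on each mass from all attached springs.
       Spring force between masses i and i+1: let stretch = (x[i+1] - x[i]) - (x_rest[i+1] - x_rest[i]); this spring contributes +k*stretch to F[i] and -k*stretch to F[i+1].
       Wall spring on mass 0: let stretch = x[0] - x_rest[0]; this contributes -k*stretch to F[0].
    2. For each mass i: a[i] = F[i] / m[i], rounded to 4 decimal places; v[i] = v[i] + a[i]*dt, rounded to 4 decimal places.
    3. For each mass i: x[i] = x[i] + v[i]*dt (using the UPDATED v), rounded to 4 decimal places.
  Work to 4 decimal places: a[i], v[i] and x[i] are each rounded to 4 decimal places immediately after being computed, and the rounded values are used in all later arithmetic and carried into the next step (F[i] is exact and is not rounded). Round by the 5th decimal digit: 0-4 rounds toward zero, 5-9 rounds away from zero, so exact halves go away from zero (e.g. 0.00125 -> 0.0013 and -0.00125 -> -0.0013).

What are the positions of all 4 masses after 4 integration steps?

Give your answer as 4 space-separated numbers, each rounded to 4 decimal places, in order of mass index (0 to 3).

Step 0: x=[7.0000 8.0000 14.0000 22.0000] v=[0.0000 0.0000 0.0000 0.0000]
Step 1: x=[6.2500 8.6250 14.2500 21.8125] v=[-3.0000 2.5000 1.0000 -0.7500]
Step 2: x=[5.0156 9.6563 14.7422 21.4649] v=[-4.9375 4.1250 1.9688 -1.3906]
Step 3: x=[3.7344 10.7432 15.4390 21.0096] v=[-5.1250 4.3476 2.7872 -1.8213]
Step 4: x=[2.8625 11.5410 16.2452 20.5186] v=[-3.4878 3.1911 3.2246 -1.9640]

Answer: 2.8625 11.5410 16.2452 20.5186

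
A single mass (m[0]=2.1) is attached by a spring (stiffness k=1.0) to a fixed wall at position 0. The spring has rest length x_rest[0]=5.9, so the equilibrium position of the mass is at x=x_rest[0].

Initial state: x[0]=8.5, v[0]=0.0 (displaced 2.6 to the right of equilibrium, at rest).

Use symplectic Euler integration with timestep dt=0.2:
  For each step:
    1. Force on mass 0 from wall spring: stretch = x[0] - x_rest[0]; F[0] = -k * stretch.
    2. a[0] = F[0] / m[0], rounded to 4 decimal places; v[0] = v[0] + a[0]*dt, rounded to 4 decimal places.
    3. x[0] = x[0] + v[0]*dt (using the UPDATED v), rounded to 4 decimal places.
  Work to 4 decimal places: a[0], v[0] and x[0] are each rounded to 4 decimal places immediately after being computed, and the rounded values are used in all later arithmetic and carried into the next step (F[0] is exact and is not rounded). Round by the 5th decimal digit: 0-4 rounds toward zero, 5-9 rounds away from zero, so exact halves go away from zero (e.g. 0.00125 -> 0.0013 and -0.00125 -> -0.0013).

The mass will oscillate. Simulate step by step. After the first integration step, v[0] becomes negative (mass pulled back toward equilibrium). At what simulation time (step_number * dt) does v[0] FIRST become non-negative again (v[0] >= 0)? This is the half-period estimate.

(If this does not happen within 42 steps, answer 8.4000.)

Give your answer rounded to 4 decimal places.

Step 0: x=[8.5000] v=[0.0000]
Step 1: x=[8.4505] v=[-0.2476]
Step 2: x=[8.3524] v=[-0.4905]
Step 3: x=[8.2076] v=[-0.7241]
Step 4: x=[8.0188] v=[-0.9439]
Step 5: x=[7.7897] v=[-1.1457]
Step 6: x=[7.5246] v=[-1.3257]
Step 7: x=[7.2285] v=[-1.4804]
Step 8: x=[6.9071] v=[-1.6069]
Step 9: x=[6.5665] v=[-1.7028]
Step 10: x=[6.2132] v=[-1.7663]
Step 11: x=[5.8540] v=[-1.7961]
Step 12: x=[5.4957] v=[-1.7917]
Step 13: x=[5.1451] v=[-1.7532]
Step 14: x=[4.8088] v=[-1.6813]
Step 15: x=[4.4933] v=[-1.5774]
Step 16: x=[4.2046] v=[-1.4434]
Step 17: x=[3.9482] v=[-1.2819]
Step 18: x=[3.7290] v=[-1.0960]
Step 19: x=[3.5512] v=[-0.8892]
Step 20: x=[3.4181] v=[-0.6655]
Step 21: x=[3.3323] v=[-0.4291]
Step 22: x=[3.2954] v=[-0.1846]
Step 23: x=[3.3081] v=[0.0635]
First v>=0 after going negative at step 23, time=4.6000

Answer: 4.6000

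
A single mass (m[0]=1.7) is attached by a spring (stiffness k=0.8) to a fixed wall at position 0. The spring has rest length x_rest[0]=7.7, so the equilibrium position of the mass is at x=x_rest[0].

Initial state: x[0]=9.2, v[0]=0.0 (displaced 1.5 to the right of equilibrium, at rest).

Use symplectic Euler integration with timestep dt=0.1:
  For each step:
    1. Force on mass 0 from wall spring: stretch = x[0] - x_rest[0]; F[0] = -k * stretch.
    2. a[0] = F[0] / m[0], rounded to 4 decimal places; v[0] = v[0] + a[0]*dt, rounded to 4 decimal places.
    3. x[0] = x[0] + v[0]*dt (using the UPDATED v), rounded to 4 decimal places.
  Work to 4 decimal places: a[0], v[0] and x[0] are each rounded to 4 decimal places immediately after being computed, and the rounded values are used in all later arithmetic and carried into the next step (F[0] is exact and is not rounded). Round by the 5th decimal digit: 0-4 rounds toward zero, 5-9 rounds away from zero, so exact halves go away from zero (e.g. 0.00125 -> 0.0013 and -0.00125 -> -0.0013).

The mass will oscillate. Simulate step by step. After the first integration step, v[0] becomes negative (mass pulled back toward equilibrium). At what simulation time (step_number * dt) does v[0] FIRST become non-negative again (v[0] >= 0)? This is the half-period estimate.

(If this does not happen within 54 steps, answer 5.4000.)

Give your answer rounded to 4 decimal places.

Step 0: x=[9.2000] v=[0.0000]
Step 1: x=[9.1929] v=[-0.0706]
Step 2: x=[9.1788] v=[-0.1409]
Step 3: x=[9.1578] v=[-0.2105]
Step 4: x=[9.1299] v=[-0.2791]
Step 5: x=[9.0953] v=[-0.3464]
Step 6: x=[9.0541] v=[-0.4121]
Step 7: x=[9.0065] v=[-0.4758]
Step 8: x=[8.9528] v=[-0.5373]
Step 9: x=[8.8932] v=[-0.5963]
Step 10: x=[8.8280] v=[-0.6525]
Step 11: x=[8.7574] v=[-0.7056]
Step 12: x=[8.6819] v=[-0.7554]
Step 13: x=[8.6017] v=[-0.8016]
Step 14: x=[8.5173] v=[-0.8440]
Step 15: x=[8.4291] v=[-0.8825]
Step 16: x=[8.3374] v=[-0.9168]
Step 17: x=[8.2427] v=[-0.9468]
Step 18: x=[8.1455] v=[-0.9723]
Step 19: x=[8.0462] v=[-0.9933]
Step 20: x=[7.9452] v=[-1.0096]
Step 21: x=[7.8431] v=[-1.0211]
Step 22: x=[7.7403] v=[-1.0278]
Step 23: x=[7.6373] v=[-1.0297]
Step 24: x=[7.5346] v=[-1.0268]
Step 25: x=[7.4327] v=[-1.0190]
Step 26: x=[7.3321] v=[-1.0064]
Step 27: x=[7.2332] v=[-0.9891]
Step 28: x=[7.1365] v=[-0.9671]
Step 29: x=[7.0424] v=[-0.9406]
Step 30: x=[6.9514] v=[-0.9097]
Step 31: x=[6.8640] v=[-0.8745]
Step 32: x=[6.7805] v=[-0.8352]
Step 33: x=[6.7013] v=[-0.7919]
Step 34: x=[6.6268] v=[-0.7449]
Step 35: x=[6.5574] v=[-0.6944]
Step 36: x=[6.4933] v=[-0.6406]
Step 37: x=[6.4349] v=[-0.5838]
Step 38: x=[6.3825] v=[-0.5243]
Step 39: x=[6.3363] v=[-0.4623]
Step 40: x=[6.2965] v=[-0.3981]
Step 41: x=[6.2633] v=[-0.3321]
Step 42: x=[6.2369] v=[-0.2645]
Step 43: x=[6.2173] v=[-0.1957]
Step 44: x=[6.2047] v=[-0.1259]
Step 45: x=[6.1992] v=[-0.0555]
Step 46: x=[6.2007] v=[0.0151]
First v>=0 after going negative at step 46, time=4.6000

Answer: 4.6000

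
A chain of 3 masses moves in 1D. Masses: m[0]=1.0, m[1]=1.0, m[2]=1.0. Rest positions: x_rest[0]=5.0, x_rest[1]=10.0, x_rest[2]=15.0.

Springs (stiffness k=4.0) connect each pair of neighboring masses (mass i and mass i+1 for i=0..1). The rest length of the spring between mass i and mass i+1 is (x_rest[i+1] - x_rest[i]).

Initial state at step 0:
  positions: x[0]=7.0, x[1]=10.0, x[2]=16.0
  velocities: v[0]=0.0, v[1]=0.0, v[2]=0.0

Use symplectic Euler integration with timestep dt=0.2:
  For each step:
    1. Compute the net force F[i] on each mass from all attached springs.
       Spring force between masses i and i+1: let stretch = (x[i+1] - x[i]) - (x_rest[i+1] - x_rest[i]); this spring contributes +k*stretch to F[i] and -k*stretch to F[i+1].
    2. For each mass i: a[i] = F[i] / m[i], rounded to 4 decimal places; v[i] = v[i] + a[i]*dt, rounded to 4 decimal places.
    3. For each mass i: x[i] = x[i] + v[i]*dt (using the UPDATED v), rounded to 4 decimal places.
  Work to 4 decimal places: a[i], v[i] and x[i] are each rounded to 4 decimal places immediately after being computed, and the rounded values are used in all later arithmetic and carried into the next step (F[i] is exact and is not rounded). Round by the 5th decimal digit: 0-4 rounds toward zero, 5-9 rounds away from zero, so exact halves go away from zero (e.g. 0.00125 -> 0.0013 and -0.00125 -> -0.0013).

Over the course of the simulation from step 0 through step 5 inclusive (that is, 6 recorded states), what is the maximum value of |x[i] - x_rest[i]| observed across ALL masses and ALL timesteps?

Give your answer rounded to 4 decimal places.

Step 0: x=[7.0000 10.0000 16.0000] v=[0.0000 0.0000 0.0000]
Step 1: x=[6.6800 10.4800 15.8400] v=[-1.6000 2.4000 -0.8000]
Step 2: x=[6.1680 11.2096 15.6224] v=[-2.5600 3.6480 -1.0880]
Step 3: x=[5.6627 11.8386 15.4988] v=[-2.5267 3.1450 -0.6182]
Step 4: x=[5.3455 12.0651 15.5895] v=[-1.5860 1.1324 0.4536]
Step 5: x=[5.3034 11.7803 15.9163] v=[-0.2103 -1.4238 1.6341]
Max displacement = 2.0651

Answer: 2.0651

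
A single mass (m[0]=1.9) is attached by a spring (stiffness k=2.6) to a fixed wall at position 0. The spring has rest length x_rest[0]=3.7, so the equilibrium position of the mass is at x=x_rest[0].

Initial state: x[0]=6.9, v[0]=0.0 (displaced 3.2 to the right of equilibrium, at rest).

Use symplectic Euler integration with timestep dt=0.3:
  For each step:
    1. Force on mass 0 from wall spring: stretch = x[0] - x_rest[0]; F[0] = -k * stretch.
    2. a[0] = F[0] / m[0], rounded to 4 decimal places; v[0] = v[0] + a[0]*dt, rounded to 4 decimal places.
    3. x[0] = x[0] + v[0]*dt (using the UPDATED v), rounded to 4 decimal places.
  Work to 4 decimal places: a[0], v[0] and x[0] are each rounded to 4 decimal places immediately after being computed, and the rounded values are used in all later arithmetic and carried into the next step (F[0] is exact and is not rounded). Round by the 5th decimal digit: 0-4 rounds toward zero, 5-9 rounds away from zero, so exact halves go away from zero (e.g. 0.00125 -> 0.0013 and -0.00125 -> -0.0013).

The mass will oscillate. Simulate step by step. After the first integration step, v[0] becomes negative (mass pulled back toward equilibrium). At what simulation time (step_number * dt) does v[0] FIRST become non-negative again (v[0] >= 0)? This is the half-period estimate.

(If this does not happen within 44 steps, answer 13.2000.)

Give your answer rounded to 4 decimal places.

Step 0: x=[6.9000] v=[0.0000]
Step 1: x=[6.5059] v=[-1.3137]
Step 2: x=[5.7662] v=[-2.4656]
Step 3: x=[4.7721] v=[-3.3138]
Step 4: x=[3.6459] v=[-3.7539]
Step 5: x=[2.5264] v=[-3.7317]
Step 6: x=[1.5514] v=[-3.2499]
Step 7: x=[0.8411] v=[-2.3678]
Step 8: x=[0.4829] v=[-1.1941]
Step 9: x=[0.5209] v=[0.1266]
First v>=0 after going negative at step 9, time=2.7000

Answer: 2.7000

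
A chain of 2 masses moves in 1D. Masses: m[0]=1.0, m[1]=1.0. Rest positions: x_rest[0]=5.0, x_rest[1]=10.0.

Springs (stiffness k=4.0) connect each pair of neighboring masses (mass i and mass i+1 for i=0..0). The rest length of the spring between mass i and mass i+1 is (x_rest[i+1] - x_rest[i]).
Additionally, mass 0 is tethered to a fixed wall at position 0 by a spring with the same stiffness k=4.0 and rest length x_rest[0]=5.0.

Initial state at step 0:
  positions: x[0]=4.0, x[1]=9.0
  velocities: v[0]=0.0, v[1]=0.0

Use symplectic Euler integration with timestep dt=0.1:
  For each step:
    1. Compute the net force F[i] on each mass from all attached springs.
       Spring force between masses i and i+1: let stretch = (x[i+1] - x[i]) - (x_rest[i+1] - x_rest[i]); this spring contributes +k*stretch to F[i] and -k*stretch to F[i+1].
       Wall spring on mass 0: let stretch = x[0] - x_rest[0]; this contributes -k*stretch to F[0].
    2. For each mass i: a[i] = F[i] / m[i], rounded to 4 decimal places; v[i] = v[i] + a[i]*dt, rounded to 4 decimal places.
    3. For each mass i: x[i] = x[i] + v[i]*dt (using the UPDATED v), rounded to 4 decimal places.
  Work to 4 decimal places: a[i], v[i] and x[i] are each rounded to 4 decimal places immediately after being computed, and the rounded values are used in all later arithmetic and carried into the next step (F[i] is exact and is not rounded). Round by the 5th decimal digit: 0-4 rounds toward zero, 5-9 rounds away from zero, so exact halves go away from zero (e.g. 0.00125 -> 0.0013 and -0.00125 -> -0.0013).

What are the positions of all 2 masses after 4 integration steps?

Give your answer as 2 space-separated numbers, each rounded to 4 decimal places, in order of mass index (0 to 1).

Step 0: x=[4.0000 9.0000] v=[0.0000 0.0000]
Step 1: x=[4.0400 9.0000] v=[0.4000 0.0000]
Step 2: x=[4.1168 9.0016] v=[0.7680 0.0160]
Step 3: x=[4.2243 9.0078] v=[1.0752 0.0621]
Step 4: x=[4.3542 9.0227] v=[1.2989 0.1487]

Answer: 4.3542 9.0227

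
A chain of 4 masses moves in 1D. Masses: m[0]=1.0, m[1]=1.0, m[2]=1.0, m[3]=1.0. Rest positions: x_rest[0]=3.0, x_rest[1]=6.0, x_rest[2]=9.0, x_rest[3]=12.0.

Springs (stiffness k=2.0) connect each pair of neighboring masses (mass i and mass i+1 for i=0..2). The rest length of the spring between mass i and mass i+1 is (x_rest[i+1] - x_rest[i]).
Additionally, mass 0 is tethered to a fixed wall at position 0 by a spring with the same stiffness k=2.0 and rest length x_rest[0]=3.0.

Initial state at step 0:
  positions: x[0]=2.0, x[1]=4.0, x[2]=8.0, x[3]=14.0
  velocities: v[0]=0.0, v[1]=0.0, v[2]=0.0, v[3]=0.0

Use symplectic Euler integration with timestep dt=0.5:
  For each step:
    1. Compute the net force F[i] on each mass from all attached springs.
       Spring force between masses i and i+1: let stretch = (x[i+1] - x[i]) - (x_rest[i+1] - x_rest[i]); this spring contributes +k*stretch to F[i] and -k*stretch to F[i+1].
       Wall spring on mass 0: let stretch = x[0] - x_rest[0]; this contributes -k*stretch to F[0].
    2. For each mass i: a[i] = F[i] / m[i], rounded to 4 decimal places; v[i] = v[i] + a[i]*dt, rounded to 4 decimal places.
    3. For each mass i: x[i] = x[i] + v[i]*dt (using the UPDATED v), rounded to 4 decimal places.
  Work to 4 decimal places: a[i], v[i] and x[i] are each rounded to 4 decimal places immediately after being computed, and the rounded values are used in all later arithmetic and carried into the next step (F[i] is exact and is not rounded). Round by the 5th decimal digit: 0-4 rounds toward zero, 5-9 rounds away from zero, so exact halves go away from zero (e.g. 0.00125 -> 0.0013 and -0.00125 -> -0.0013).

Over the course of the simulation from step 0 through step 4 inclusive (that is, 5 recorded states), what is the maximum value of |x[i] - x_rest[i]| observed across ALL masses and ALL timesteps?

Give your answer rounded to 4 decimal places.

Step 0: x=[2.0000 4.0000 8.0000 14.0000] v=[0.0000 0.0000 0.0000 0.0000]
Step 1: x=[2.0000 5.0000 9.0000 12.5000] v=[0.0000 2.0000 2.0000 -3.0000]
Step 2: x=[2.5000 6.5000 9.7500 10.7500] v=[1.0000 3.0000 1.5000 -3.5000]
Step 3: x=[3.7500 7.6250 9.3750 10.0000] v=[2.5000 2.2500 -0.7500 -1.5000]
Step 4: x=[5.0625 7.6875 8.4375 10.4375] v=[2.6250 0.1250 -1.8750 0.8750]
Max displacement = 2.0625

Answer: 2.0625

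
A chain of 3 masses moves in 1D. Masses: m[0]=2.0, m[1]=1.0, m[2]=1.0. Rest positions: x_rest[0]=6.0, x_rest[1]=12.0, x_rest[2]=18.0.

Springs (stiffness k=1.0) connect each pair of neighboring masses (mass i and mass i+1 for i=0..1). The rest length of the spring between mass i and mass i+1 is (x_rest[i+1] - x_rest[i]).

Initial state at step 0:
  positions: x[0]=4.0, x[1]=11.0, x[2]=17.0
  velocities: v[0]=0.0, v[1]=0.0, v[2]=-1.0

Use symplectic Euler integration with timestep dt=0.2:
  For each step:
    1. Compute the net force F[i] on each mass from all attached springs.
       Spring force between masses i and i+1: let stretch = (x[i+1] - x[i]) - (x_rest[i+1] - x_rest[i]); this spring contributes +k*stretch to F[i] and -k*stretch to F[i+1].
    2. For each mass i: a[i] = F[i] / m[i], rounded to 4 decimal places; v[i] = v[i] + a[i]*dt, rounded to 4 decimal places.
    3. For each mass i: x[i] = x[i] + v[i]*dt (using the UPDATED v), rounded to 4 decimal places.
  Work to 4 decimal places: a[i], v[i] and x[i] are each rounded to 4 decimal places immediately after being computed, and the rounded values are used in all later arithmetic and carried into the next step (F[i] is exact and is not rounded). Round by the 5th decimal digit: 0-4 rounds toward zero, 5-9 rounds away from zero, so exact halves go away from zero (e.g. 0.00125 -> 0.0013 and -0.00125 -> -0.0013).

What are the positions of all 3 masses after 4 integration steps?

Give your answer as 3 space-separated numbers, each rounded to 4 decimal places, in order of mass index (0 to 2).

Step 0: x=[4.0000 11.0000 17.0000] v=[0.0000 0.0000 -1.0000]
Step 1: x=[4.0200 10.9600 16.8000] v=[0.1000 -0.2000 -1.0000]
Step 2: x=[4.0588 10.8760 16.6064] v=[0.1940 -0.4200 -0.9680]
Step 3: x=[4.1139 10.7485 16.4236] v=[0.2757 -0.6374 -0.9141]
Step 4: x=[4.1817 10.5826 16.2538] v=[0.3392 -0.8293 -0.8491]

Answer: 4.1817 10.5826 16.2538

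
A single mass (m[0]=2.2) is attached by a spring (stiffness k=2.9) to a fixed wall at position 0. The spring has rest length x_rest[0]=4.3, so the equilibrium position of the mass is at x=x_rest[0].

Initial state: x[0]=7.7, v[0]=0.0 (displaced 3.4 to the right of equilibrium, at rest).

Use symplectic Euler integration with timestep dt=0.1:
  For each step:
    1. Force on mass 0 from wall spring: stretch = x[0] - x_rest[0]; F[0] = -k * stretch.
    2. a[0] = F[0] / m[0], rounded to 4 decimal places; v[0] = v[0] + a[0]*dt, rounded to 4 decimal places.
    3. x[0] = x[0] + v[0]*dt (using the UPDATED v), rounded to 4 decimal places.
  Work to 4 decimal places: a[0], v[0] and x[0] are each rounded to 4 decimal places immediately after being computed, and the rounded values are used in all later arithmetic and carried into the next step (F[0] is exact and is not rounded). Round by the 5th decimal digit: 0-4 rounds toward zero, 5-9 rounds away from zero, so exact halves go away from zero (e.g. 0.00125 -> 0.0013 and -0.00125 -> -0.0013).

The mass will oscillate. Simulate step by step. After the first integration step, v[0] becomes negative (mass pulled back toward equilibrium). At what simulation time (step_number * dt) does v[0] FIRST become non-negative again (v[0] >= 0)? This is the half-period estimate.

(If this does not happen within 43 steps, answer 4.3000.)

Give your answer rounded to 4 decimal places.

Step 0: x=[7.7000] v=[0.0000]
Step 1: x=[7.6552] v=[-0.4482]
Step 2: x=[7.5662] v=[-0.8905]
Step 3: x=[7.4341] v=[-1.3210]
Step 4: x=[7.2607] v=[-1.7341]
Step 5: x=[7.0483] v=[-2.1244]
Step 6: x=[6.7996] v=[-2.4867]
Step 7: x=[6.5180] v=[-2.8162]
Step 8: x=[6.2071] v=[-3.1086]
Step 9: x=[5.8711] v=[-3.3600]
Step 10: x=[5.5144] v=[-3.5671]
Step 11: x=[5.1417] v=[-3.7272]
Step 12: x=[4.7579] v=[-3.8382]
Step 13: x=[4.3680] v=[-3.8986]
Step 14: x=[3.9772] v=[-3.9076]
Step 15: x=[3.5907] v=[-3.8651]
Step 16: x=[3.2135] v=[-3.7716]
Step 17: x=[2.8507] v=[-3.6284]
Step 18: x=[2.5070] v=[-3.4374]
Step 19: x=[2.1869] v=[-3.2011]
Step 20: x=[1.8946] v=[-2.9226]
Step 21: x=[1.6341] v=[-2.6055]
Step 22: x=[1.4087] v=[-2.2541]
Step 23: x=[1.2214] v=[-1.8730]
Step 24: x=[1.0747] v=[-1.4672]
Step 25: x=[0.9705] v=[-1.0421]
Step 26: x=[0.9102] v=[-0.6032]
Step 27: x=[0.8946] v=[-0.1564]
Step 28: x=[0.9239] v=[0.2925]
First v>=0 after going negative at step 28, time=2.8000

Answer: 2.8000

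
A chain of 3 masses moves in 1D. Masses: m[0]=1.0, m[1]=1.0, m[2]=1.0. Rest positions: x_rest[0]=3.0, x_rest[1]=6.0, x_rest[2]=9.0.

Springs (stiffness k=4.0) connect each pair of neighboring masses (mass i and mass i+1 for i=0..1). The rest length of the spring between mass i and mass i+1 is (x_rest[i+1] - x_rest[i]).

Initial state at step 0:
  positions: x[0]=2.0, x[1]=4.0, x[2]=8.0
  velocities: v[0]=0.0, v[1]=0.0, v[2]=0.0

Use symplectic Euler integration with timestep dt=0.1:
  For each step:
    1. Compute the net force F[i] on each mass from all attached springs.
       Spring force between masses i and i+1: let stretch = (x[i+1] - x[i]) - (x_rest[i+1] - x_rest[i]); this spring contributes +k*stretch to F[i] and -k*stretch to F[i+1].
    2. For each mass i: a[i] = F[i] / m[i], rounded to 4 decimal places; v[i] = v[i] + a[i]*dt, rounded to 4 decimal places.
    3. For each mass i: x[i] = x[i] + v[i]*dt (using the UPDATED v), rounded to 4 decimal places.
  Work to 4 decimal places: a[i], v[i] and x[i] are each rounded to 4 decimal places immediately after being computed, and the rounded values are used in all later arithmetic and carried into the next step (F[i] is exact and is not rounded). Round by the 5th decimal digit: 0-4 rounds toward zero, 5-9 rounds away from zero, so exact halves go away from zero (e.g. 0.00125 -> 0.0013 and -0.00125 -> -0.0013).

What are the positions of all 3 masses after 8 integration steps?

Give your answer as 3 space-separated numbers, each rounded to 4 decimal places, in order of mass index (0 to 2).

Step 0: x=[2.0000 4.0000 8.0000] v=[0.0000 0.0000 0.0000]
Step 1: x=[1.9600 4.0800 7.9600] v=[-0.4000 0.8000 -0.4000]
Step 2: x=[1.8848 4.2304 7.8848] v=[-0.7520 1.5040 -0.7520]
Step 3: x=[1.7834 4.4332 7.7834] v=[-1.0138 2.0275 -1.0138]
Step 4: x=[1.6680 4.6640 7.6680] v=[-1.1539 2.3077 -1.1539]
Step 5: x=[1.5525 4.8951 7.5525] v=[-1.1555 2.3109 -1.1555]
Step 6: x=[1.4507 5.0988 7.4507] v=[-1.0185 2.0368 -1.0185]
Step 7: x=[1.3748 5.2506 7.3748] v=[-0.7593 1.5183 -0.7593]
Step 8: x=[1.3339 5.3324 7.3339] v=[-0.4090 0.8177 -0.4090]

Answer: 1.3339 5.3324 7.3339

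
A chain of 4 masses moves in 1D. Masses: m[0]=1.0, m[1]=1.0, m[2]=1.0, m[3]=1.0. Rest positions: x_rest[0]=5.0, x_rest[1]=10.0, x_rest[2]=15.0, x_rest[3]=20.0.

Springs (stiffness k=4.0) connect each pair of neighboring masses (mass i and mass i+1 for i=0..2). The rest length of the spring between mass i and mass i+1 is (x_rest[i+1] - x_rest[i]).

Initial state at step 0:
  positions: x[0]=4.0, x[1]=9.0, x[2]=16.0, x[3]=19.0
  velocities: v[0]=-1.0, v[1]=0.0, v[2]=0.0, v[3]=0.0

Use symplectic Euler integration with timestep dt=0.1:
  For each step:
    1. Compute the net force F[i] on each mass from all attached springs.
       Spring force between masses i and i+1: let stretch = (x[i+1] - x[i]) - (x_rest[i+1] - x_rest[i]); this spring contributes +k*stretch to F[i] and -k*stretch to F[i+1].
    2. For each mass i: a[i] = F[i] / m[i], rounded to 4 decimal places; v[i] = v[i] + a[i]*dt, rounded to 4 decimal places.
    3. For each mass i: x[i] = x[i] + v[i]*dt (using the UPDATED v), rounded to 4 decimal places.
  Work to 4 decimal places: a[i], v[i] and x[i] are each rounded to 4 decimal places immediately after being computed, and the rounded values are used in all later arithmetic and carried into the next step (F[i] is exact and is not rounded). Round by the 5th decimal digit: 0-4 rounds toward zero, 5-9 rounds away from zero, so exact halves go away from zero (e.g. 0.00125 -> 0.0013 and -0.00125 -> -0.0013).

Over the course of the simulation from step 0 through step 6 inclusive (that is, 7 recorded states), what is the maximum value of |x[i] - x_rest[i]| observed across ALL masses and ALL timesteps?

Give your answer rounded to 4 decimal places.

Answer: 1.3315

Derivation:
Step 0: x=[4.0000 9.0000 16.0000 19.0000] v=[-1.0000 0.0000 0.0000 0.0000]
Step 1: x=[3.9000 9.0800 15.8400 19.0800] v=[-1.0000 0.8000 -1.6000 0.8000]
Step 2: x=[3.8072 9.2232 15.5392 19.2304] v=[-0.9280 1.4320 -3.0080 1.5040]
Step 3: x=[3.7310 9.4024 15.1334 19.4332] v=[-0.7616 1.7920 -4.0579 2.0275]
Step 4: x=[3.6817 9.5840 14.6704 19.6640] v=[-0.4930 1.8158 -4.6304 2.3076]
Step 5: x=[3.6685 9.7329 14.2037 19.8950] v=[-0.1321 1.4894 -4.6675 2.3102]
Step 6: x=[3.6979 9.8181 13.7858 20.0984] v=[0.2937 0.8520 -4.1793 2.0337]
Max displacement = 1.3315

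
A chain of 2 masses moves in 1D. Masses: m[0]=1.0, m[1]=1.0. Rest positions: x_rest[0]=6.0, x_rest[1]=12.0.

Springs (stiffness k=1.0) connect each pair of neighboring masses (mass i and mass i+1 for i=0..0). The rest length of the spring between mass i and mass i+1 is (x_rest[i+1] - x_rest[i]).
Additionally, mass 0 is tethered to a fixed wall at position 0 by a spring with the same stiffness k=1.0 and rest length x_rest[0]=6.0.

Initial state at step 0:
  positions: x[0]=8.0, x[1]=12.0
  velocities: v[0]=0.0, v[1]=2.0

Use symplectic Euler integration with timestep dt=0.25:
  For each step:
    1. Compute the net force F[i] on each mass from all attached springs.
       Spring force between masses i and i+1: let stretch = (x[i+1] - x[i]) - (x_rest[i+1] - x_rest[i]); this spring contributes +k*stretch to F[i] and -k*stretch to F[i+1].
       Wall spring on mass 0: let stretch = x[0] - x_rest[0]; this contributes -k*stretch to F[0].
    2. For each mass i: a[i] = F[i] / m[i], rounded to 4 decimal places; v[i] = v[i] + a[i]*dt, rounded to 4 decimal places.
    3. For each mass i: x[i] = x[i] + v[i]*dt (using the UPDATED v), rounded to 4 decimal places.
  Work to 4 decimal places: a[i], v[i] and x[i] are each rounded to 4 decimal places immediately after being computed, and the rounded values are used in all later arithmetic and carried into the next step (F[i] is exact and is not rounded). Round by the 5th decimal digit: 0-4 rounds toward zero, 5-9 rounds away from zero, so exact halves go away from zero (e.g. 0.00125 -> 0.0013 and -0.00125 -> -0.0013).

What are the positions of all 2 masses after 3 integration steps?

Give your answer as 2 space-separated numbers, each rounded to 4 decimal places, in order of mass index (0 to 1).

Step 0: x=[8.0000 12.0000] v=[0.0000 2.0000]
Step 1: x=[7.7500 12.6250] v=[-1.0000 2.5000]
Step 2: x=[7.3203 13.3203] v=[-1.7188 2.7813]
Step 3: x=[6.8081 14.0156] v=[-2.0489 2.7813]

Answer: 6.8081 14.0156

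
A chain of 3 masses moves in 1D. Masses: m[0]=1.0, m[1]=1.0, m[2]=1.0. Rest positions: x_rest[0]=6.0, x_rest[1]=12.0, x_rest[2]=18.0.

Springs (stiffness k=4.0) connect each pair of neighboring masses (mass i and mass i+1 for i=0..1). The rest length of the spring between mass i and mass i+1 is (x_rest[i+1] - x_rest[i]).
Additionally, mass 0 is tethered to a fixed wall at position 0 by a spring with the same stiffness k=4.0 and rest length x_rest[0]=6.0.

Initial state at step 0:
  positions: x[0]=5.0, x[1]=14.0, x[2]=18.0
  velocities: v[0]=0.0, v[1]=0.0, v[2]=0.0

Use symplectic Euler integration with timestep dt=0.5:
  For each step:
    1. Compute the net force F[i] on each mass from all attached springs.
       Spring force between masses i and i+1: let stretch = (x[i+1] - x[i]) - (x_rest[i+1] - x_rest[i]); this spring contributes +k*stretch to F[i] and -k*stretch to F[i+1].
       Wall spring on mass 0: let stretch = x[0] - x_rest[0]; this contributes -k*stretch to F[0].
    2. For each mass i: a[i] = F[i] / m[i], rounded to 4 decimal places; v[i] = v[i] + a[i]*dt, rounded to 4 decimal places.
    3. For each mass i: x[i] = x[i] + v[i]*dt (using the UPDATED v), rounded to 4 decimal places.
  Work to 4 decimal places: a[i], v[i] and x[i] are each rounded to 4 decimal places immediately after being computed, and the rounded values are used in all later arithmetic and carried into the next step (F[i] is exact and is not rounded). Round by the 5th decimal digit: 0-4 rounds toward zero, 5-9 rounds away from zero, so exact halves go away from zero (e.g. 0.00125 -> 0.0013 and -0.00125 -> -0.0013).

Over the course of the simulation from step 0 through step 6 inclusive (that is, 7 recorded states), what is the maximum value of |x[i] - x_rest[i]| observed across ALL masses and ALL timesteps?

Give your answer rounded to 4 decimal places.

Answer: 3.0000

Derivation:
Step 0: x=[5.0000 14.0000 18.0000] v=[0.0000 0.0000 0.0000]
Step 1: x=[9.0000 9.0000 20.0000] v=[8.0000 -10.0000 4.0000]
Step 2: x=[4.0000 15.0000 17.0000] v=[-10.0000 12.0000 -6.0000]
Step 3: x=[6.0000 12.0000 18.0000] v=[4.0000 -6.0000 2.0000]
Step 4: x=[8.0000 9.0000 19.0000] v=[4.0000 -6.0000 2.0000]
Step 5: x=[3.0000 15.0000 16.0000] v=[-10.0000 12.0000 -6.0000]
Step 6: x=[7.0000 10.0000 18.0000] v=[8.0000 -10.0000 4.0000]
Max displacement = 3.0000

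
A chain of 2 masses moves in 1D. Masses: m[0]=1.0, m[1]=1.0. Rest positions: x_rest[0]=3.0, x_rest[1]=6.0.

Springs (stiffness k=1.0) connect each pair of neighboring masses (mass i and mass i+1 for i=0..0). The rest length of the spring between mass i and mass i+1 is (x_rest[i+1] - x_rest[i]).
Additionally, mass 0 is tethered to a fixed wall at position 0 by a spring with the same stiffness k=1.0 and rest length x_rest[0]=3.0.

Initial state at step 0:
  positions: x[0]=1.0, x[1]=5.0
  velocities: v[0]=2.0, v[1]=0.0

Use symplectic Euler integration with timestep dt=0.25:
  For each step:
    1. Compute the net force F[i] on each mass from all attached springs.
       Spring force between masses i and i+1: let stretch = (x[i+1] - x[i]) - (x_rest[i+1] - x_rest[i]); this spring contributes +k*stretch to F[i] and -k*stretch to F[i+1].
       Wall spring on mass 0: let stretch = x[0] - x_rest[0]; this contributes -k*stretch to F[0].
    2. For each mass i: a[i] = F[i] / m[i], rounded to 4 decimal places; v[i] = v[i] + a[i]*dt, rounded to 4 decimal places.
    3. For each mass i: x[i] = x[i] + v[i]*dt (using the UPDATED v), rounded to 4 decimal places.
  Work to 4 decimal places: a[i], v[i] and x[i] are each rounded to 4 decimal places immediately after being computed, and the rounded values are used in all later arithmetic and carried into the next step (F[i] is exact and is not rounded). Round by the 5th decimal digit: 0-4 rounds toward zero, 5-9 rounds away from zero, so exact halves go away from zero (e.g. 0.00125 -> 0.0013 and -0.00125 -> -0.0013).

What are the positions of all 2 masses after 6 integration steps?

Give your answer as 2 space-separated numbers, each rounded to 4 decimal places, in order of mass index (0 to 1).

Step 0: x=[1.0000 5.0000] v=[2.0000 0.0000]
Step 1: x=[1.6875 4.9375] v=[2.7500 -0.2500]
Step 2: x=[2.4727 4.8594] v=[3.1406 -0.3125]
Step 3: x=[3.2525 4.8196] v=[3.1191 -0.1592]
Step 4: x=[3.9270 4.8694] v=[2.6978 0.1990]
Step 5: x=[4.4149 5.0478] v=[1.9517 0.7134]
Step 6: x=[4.6665 5.3741] v=[1.0062 1.3052]

Answer: 4.6665 5.3741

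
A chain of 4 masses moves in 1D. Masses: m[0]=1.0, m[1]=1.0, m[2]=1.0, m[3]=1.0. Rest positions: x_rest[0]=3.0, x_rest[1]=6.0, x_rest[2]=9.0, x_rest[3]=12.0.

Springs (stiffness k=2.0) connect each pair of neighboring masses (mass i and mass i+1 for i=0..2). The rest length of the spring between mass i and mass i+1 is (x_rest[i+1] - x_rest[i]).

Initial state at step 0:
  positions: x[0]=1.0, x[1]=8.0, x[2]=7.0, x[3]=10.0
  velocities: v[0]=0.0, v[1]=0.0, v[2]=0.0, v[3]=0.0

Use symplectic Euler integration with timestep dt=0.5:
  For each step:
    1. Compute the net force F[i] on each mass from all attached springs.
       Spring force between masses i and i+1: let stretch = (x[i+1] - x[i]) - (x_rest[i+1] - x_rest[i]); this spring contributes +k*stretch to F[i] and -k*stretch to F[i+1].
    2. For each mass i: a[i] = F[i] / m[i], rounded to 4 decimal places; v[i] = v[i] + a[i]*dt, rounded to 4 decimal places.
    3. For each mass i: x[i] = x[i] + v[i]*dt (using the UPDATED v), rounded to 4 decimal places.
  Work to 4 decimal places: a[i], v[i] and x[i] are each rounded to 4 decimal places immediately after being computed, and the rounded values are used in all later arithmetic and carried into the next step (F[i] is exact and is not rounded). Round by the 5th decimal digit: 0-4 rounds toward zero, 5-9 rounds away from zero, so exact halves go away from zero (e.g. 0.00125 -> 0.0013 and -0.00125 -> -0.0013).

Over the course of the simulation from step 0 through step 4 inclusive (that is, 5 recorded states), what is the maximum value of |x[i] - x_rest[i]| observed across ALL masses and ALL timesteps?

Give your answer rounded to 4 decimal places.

Answer: 4.0000

Derivation:
Step 0: x=[1.0000 8.0000 7.0000 10.0000] v=[0.0000 0.0000 0.0000 0.0000]
Step 1: x=[3.0000 4.0000 9.0000 10.0000] v=[4.0000 -8.0000 4.0000 0.0000]
Step 2: x=[4.0000 2.0000 9.0000 11.0000] v=[2.0000 -4.0000 0.0000 2.0000]
Step 3: x=[2.5000 4.5000 6.5000 12.5000] v=[-3.0000 5.0000 -5.0000 3.0000]
Step 4: x=[0.5000 7.0000 6.0000 12.5000] v=[-4.0000 5.0000 -1.0000 0.0000]
Max displacement = 4.0000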